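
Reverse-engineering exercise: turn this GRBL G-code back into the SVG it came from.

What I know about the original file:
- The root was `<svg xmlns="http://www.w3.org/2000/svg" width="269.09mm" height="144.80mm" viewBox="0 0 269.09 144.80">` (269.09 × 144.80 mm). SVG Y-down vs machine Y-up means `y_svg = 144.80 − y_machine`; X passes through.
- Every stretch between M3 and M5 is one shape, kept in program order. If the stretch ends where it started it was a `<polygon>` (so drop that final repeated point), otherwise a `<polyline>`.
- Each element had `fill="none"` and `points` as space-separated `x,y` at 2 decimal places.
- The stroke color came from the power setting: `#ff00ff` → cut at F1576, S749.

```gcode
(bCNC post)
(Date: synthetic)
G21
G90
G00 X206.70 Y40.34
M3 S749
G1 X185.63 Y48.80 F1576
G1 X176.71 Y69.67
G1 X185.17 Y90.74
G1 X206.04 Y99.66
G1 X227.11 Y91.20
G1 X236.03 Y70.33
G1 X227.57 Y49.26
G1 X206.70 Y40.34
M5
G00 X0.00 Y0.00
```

Each laser-on run becomes one SVG element. Flip Y back into SVG space with y_svg = 144.80 − y_machine. Every run uses S749, so all elements get stroke `#ff00ff` (cut).

Run 1: The run returns to its start, so emit a `<polygon>` with points (Y-flipped): 206.70,104.46 185.63,96.00 176.71,75.13 185.17,54.06 206.04,45.14 227.11,53.60 236.03,74.47 227.57,95.54.

<svg xmlns="http://www.w3.org/2000/svg" width="269.09mm" height="144.80mm" viewBox="0 0 269.09 144.80">
  <polygon points="206.70,104.46 185.63,96.00 176.71,75.13 185.17,54.06 206.04,45.14 227.11,53.60 236.03,74.47 227.57,95.54" fill="none" stroke="#ff00ff"/>
</svg>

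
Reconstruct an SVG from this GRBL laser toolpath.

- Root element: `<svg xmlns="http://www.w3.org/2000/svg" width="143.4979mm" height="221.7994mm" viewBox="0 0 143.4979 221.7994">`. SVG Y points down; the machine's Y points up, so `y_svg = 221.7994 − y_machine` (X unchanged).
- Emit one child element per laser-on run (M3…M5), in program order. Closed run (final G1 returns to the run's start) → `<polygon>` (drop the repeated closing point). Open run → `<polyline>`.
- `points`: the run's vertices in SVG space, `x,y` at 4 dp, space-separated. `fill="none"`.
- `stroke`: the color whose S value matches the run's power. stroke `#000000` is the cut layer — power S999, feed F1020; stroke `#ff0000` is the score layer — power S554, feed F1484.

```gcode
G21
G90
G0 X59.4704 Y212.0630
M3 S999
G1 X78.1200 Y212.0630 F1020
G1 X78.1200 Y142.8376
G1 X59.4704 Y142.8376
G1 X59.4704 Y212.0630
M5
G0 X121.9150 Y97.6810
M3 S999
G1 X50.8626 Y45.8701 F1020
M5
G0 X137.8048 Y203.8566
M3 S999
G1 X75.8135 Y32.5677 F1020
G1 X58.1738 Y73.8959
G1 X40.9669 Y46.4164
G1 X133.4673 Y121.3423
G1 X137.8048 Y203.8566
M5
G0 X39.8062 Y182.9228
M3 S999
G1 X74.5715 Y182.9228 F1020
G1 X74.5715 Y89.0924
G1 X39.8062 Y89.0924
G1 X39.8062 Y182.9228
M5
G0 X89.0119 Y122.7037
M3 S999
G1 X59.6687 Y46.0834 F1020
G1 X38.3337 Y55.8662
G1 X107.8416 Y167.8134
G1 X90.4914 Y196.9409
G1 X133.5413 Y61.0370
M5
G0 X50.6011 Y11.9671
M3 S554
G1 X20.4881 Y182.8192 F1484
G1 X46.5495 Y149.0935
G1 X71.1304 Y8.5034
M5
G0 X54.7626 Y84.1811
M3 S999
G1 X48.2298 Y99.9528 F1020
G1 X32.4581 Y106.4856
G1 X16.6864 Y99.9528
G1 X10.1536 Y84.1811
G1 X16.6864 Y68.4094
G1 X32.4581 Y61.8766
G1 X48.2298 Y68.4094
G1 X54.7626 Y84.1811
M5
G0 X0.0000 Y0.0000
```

<svg xmlns="http://www.w3.org/2000/svg" width="143.4979mm" height="221.7994mm" viewBox="0 0 143.4979 221.7994">
  <polygon points="59.4704,9.7364 78.1200,9.7364 78.1200,78.9618 59.4704,78.9618" fill="none" stroke="#000000"/>
  <polyline points="121.9150,124.1184 50.8626,175.9293" fill="none" stroke="#000000"/>
  <polygon points="137.8048,17.9428 75.8135,189.2317 58.1738,147.9035 40.9669,175.3830 133.4673,100.4571" fill="none" stroke="#000000"/>
  <polygon points="39.8062,38.8766 74.5715,38.8766 74.5715,132.7070 39.8062,132.7070" fill="none" stroke="#000000"/>
  <polyline points="89.0119,99.0957 59.6687,175.7160 38.3337,165.9332 107.8416,53.9860 90.4914,24.8585 133.5413,160.7624" fill="none" stroke="#000000"/>
  <polyline points="50.6011,209.8323 20.4881,38.9802 46.5495,72.7059 71.1304,213.2960" fill="none" stroke="#ff0000"/>
  <polygon points="54.7626,137.6183 48.2298,121.8466 32.4581,115.3138 16.6864,121.8466 10.1536,137.6183 16.6864,153.3900 32.4581,159.9228 48.2298,153.3900" fill="none" stroke="#000000"/>
</svg>

y_svg = 221.7994 − y_m.

[1] S999→`#000000` (cut); closed run; points: 59.4704,9.7364 78.1200,9.7364 78.1200,78.9618 59.4704,78.9618

[2] S999→`#000000` (cut); open run; points: 121.9150,124.1184 50.8626,175.9293

[3] S999→`#000000` (cut); closed run; points: 137.8048,17.9428 75.8135,189.2317 58.1738,147.9035 40.9669,175.3830 133.4673,100.4571

[4] S999→`#000000` (cut); closed run; points: 39.8062,38.8766 74.5715,38.8766 74.5715,132.7070 39.8062,132.7070

[5] S999→`#000000` (cut); open run; points: 89.0119,99.0957 59.6687,175.7160 38.3337,165.9332 107.8416,53.9860 90.4914,24.8585 133.5413,160.7624

[6] S554→`#ff0000` (score); open run; points: 50.6011,209.8323 20.4881,38.9802 46.5495,72.7059 71.1304,213.2960

[7] S999→`#000000` (cut); closed run; points: 54.7626,137.6183 48.2298,121.8466 32.4581,115.3138 16.6864,121.8466 10.1536,137.6183 16.6864,153.3900 32.4581,159.9228 48.2298,153.3900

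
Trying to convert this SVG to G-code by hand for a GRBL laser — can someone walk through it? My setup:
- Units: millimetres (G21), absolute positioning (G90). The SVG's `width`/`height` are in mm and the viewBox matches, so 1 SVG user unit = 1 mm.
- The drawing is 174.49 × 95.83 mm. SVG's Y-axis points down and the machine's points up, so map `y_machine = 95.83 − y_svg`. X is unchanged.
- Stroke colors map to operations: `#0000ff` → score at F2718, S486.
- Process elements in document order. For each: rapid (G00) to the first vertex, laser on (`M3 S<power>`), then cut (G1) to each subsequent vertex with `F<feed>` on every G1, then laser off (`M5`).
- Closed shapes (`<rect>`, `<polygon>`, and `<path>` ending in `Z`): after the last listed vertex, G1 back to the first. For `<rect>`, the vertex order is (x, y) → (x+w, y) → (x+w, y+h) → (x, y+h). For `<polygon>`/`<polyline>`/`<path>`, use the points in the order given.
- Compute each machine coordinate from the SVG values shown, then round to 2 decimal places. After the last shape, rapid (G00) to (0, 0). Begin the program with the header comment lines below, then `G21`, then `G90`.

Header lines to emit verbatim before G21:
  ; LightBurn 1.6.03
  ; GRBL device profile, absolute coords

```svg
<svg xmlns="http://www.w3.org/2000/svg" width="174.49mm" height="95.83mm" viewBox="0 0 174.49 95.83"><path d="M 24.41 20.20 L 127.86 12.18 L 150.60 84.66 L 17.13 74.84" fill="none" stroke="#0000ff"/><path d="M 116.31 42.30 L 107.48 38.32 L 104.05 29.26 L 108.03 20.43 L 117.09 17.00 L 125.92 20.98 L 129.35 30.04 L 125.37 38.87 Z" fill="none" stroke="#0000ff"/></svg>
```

1 u = 1 mm; y_m = 95.83 − y.

[1] `<path>` open polyline, #0000ff→score S486 F2718: (24.41,75.63) → (127.86,83.65) → (150.60,11.17) → (17.13,20.99)

[2] `<path>` regular polygon, #0000ff→score S486 F2718: (116.31,53.53) → (107.48,57.51) → (104.05,66.57) → (108.03,75.40) → (117.09,78.83) → (125.92,74.85) → (129.35,65.79) → (125.37,56.96) → (116.31,53.53) (closed)

; LightBurn 1.6.03
; GRBL device profile, absolute coords
G21
G90
G00 X24.41 Y75.63
M3 S486
G1 X127.86 Y83.65 F2718
G1 X150.60 Y11.17 F2718
G1 X17.13 Y20.99 F2718
M5
G00 X116.31 Y53.53
M3 S486
G1 X107.48 Y57.51 F2718
G1 X104.05 Y66.57 F2718
G1 X108.03 Y75.40 F2718
G1 X117.09 Y78.83 F2718
G1 X125.92 Y74.85 F2718
G1 X129.35 Y65.79 F2718
G1 X125.37 Y56.96 F2718
G1 X116.31 Y53.53 F2718
M5
G00 X0.00 Y0.00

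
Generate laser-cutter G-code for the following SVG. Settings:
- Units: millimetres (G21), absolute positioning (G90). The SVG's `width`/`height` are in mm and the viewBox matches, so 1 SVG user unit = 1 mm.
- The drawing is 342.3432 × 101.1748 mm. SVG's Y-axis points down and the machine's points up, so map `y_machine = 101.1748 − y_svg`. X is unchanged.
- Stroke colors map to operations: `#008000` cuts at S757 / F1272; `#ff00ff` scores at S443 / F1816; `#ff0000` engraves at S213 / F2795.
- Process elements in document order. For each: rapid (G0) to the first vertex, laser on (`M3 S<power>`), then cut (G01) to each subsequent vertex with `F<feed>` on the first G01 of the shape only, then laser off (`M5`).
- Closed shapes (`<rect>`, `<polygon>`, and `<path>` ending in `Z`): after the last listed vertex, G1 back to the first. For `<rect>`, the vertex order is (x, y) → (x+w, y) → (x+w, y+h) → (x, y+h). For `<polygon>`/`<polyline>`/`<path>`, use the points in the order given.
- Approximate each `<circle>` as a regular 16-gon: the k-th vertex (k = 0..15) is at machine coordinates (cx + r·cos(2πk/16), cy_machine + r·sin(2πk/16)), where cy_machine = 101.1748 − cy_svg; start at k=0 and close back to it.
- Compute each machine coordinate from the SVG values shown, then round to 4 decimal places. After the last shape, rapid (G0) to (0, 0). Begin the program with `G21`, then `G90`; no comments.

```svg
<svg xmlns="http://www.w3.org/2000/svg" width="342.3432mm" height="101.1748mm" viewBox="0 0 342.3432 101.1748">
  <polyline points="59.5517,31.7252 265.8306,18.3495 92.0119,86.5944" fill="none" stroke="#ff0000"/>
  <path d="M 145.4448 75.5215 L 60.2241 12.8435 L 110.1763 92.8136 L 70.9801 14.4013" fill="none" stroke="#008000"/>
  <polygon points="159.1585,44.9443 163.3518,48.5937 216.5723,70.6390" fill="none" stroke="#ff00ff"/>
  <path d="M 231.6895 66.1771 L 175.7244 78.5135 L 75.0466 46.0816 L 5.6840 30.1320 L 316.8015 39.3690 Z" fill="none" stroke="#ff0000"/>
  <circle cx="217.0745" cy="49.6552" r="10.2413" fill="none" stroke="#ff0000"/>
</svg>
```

G21
G90
G0 X59.5517 Y69.4496
M3 S213
G01 X265.8306 Y82.8253 F2795
G01 X92.0119 Y14.5804
M5
G0 X145.4448 Y25.6533
M3 S757
G01 X60.2241 Y88.3313 F1272
G01 X110.1763 Y8.3612
G01 X70.9801 Y86.7735
M5
G0 X159.1585 Y56.2305
M3 S443
G01 X163.3518 Y52.5811 F1816
G01 X216.5723 Y30.5358
G01 X159.1585 Y56.2305
M5
G0 X231.6895 Y34.9977
M3 S213
G01 X175.7244 Y22.6613 F2795
G01 X75.0466 Y55.0932
G01 X5.6840 Y71.0428
G01 X316.8015 Y61.8058
G01 X231.6895 Y34.9977
M5
G0 X227.3158 Y51.5196
M3 S213
G01 X226.5362 Y55.4388 F2795
G01 X224.3162 Y58.7613
G01 X220.9937 Y60.9813
G01 X217.0745 Y61.7609
G01 X213.1553 Y60.9813
G01 X209.8328 Y58.7613
G01 X207.6128 Y55.4388
G01 X206.8332 Y51.5196
G01 X207.6128 Y47.6004
G01 X209.8328 Y44.2779
G01 X213.1553 Y42.0579
G01 X217.0745 Y41.2783
G01 X220.9937 Y42.0579
G01 X224.3162 Y44.2779
G01 X226.5362 Y47.6004
G01 X227.3158 Y51.5196
M5
G0 X0.0000 Y0.0000

viewBox `0 0 342.3432 101.1748` with mm width/height → 1 unit = 1 mm. Flip: y_m = 101.1748 − y_svg.

**Shape 1** — `<polyline>` open polyline, stroke `#ff0000` → engrave (S213, F2795). Machine vertices: (59.5517,69.4496) → (265.8306,82.8253) → (92.0119,14.5804). Open path.

**Shape 2** — `<path>` open polyline, stroke `#008000` → cut (S757, F1272). Machine vertices: (145.4448,25.6533) → (60.2241,88.3313) → (110.1763,8.3612) → (70.9801,86.7735). Open path.

**Shape 3** — `<polygon>` closed polygon, stroke `#ff00ff` → score (S443, F1816). Machine vertices: (159.1585,56.2305) → (163.3518,52.5811) → (216.5723,30.5358) → (159.1585,56.2305). Closed: final G1 returns to the first vertex.

**Shape 4** — `<path>` closed polygon, stroke `#ff0000` → engrave (S213, F2795). Machine vertices: (231.6895,34.9977) → (175.7244,22.6613) → (75.0466,55.0932) → (5.6840,71.0428) → (316.8015,61.8058) → (231.6895,34.9977). Closed: final G1 returns to the first vertex.

**Shape 5** — `<circle>` circle, stroke `#ff0000` → engrave (S213, F2795). Machine vertices: (227.3158,51.5196) → (226.5362,55.4388) → (224.3162,58.7613) → (220.9937,60.9813) → (217.0745,61.7609) → (213.1553,60.9813) → (209.8328,58.7613) → (207.6128,55.4388) → (206.8332,51.5196) → (207.6128,47.6004) → (209.8328,44.2779) → (213.1553,42.0579) → (217.0745,41.2783) → (220.9937,42.0579) → (224.3162,44.2779) → (226.5362,47.6004) → (227.3158,51.5196). Closed: final G1 returns to the first vertex.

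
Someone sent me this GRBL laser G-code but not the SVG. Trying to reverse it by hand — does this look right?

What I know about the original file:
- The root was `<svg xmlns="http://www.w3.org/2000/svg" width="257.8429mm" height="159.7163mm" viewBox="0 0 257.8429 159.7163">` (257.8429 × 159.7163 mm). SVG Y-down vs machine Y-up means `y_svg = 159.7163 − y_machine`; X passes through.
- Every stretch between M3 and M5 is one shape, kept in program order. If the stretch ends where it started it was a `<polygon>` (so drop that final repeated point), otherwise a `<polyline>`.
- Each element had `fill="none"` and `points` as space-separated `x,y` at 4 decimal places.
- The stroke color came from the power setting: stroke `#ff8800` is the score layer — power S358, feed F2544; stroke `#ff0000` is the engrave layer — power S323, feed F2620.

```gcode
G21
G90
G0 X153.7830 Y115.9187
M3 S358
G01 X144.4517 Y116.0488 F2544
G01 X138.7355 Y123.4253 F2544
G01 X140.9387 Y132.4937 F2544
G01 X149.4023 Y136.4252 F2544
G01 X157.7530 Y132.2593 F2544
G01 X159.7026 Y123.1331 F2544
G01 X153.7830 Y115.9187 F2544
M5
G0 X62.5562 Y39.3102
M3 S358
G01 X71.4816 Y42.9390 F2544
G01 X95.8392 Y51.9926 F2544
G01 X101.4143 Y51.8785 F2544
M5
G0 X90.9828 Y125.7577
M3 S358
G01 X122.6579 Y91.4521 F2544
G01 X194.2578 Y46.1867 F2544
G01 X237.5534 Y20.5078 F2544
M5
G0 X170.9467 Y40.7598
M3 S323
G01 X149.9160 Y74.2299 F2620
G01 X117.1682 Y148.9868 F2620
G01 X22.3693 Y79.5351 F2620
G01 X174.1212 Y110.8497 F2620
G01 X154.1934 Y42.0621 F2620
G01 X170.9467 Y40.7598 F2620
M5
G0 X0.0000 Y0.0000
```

y_svg = 159.7163 − y_m.

[1] S358→`#ff8800` (score); closed run; points: 153.7830,43.7976 144.4517,43.6675 138.7355,36.2910 140.9387,27.2226 149.4023,23.2911 157.7530,27.4570 159.7026,36.5832

[2] S358→`#ff8800` (score); open run; points: 62.5562,120.4061 71.4816,116.7773 95.8392,107.7237 101.4143,107.8378

[3] S358→`#ff8800` (score); open run; points: 90.9828,33.9586 122.6579,68.2642 194.2578,113.5296 237.5534,139.2085

[4] S323→`#ff0000` (engrave); closed run; points: 170.9467,118.9565 149.9160,85.4864 117.1682,10.7295 22.3693,80.1812 174.1212,48.8666 154.1934,117.6542

<svg xmlns="http://www.w3.org/2000/svg" width="257.8429mm" height="159.7163mm" viewBox="0 0 257.8429 159.7163">
  <polygon points="153.7830,43.7976 144.4517,43.6675 138.7355,36.2910 140.9387,27.2226 149.4023,23.2911 157.7530,27.4570 159.7026,36.5832" fill="none" stroke="#ff8800"/>
  <polyline points="62.5562,120.4061 71.4816,116.7773 95.8392,107.7237 101.4143,107.8378" fill="none" stroke="#ff8800"/>
  <polyline points="90.9828,33.9586 122.6579,68.2642 194.2578,113.5296 237.5534,139.2085" fill="none" stroke="#ff8800"/>
  <polygon points="170.9467,118.9565 149.9160,85.4864 117.1682,10.7295 22.3693,80.1812 174.1212,48.8666 154.1934,117.6542" fill="none" stroke="#ff0000"/>
</svg>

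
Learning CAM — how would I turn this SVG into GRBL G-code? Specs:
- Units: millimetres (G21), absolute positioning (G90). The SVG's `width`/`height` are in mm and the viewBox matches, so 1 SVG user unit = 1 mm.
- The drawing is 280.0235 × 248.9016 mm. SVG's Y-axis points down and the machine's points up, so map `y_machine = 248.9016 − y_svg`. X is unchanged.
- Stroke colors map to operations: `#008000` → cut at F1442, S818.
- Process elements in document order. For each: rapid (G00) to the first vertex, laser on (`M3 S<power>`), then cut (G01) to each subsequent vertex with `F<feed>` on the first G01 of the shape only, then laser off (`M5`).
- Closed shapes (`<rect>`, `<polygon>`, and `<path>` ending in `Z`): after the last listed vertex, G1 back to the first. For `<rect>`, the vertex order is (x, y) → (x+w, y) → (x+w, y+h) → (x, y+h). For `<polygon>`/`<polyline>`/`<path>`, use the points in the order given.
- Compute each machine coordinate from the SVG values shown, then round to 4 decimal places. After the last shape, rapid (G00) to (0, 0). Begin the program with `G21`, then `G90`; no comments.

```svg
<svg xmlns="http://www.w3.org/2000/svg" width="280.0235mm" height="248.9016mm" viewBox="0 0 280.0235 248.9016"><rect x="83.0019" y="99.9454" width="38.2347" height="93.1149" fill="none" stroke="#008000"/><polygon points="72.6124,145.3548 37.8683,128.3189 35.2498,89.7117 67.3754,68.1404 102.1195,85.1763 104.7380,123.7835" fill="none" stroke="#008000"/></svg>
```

viewBox `0 0 280.0235 248.9016` with mm width/height → 1 unit = 1 mm. Flip: y_m = 248.9016 − y_svg.

**Shape 1** — `<rect>` rectangle, stroke `#008000` → cut (S818, F1442). Machine vertices: (83.0019,148.9562) → (121.2366,148.9562) → (121.2366,55.8413) → (83.0019,55.8413) → (83.0019,148.9562). Closed: final G1 returns to the first vertex.

**Shape 2** — `<polygon>` regular polygon, stroke `#008000` → cut (S818, F1442). Machine vertices: (72.6124,103.5468) → (37.8683,120.5827) → (35.2498,159.1899) → (67.3754,180.7612) → (102.1195,163.7253) → (104.7380,125.1181) → (72.6124,103.5468). Closed: final G1 returns to the first vertex.

G21
G90
G00 X83.0019 Y148.9562
M3 S818
G01 X121.2366 Y148.9562 F1442
G01 X121.2366 Y55.8413
G01 X83.0019 Y55.8413
G01 X83.0019 Y148.9562
M5
G00 X72.6124 Y103.5468
M3 S818
G01 X37.8683 Y120.5827 F1442
G01 X35.2498 Y159.1899
G01 X67.3754 Y180.7612
G01 X102.1195 Y163.7253
G01 X104.7380 Y125.1181
G01 X72.6124 Y103.5468
M5
G00 X0.0000 Y0.0000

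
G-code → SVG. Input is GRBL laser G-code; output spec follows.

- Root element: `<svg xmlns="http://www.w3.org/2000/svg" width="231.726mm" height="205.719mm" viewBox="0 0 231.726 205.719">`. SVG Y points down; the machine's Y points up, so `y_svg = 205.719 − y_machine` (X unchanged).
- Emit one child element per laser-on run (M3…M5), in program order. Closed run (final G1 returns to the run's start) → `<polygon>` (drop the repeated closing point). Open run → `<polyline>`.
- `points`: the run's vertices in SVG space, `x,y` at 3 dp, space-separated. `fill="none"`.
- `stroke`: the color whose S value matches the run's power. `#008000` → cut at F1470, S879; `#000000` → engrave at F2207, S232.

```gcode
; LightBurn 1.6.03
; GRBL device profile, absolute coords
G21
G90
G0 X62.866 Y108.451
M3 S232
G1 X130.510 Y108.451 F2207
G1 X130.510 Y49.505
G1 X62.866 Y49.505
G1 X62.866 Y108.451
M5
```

<svg xmlns="http://www.w3.org/2000/svg" width="231.726mm" height="205.719mm" viewBox="0 0 231.726 205.719">
  <polygon points="62.866,97.268 130.510,97.268 130.510,156.214 62.866,156.214" fill="none" stroke="#000000"/>
</svg>

Machine Y-up, SVG Y-down with viewBox height 205.719, so y_svg = 205.719 − y_machine; X carries over. Every run uses S232, so all elements get stroke `#000000` (engrave).

Run 1: The run returns to its start, so emit a `<polygon>` with points (Y-flipped): 62.866,97.268 130.510,97.268 130.510,156.214 62.866,156.214.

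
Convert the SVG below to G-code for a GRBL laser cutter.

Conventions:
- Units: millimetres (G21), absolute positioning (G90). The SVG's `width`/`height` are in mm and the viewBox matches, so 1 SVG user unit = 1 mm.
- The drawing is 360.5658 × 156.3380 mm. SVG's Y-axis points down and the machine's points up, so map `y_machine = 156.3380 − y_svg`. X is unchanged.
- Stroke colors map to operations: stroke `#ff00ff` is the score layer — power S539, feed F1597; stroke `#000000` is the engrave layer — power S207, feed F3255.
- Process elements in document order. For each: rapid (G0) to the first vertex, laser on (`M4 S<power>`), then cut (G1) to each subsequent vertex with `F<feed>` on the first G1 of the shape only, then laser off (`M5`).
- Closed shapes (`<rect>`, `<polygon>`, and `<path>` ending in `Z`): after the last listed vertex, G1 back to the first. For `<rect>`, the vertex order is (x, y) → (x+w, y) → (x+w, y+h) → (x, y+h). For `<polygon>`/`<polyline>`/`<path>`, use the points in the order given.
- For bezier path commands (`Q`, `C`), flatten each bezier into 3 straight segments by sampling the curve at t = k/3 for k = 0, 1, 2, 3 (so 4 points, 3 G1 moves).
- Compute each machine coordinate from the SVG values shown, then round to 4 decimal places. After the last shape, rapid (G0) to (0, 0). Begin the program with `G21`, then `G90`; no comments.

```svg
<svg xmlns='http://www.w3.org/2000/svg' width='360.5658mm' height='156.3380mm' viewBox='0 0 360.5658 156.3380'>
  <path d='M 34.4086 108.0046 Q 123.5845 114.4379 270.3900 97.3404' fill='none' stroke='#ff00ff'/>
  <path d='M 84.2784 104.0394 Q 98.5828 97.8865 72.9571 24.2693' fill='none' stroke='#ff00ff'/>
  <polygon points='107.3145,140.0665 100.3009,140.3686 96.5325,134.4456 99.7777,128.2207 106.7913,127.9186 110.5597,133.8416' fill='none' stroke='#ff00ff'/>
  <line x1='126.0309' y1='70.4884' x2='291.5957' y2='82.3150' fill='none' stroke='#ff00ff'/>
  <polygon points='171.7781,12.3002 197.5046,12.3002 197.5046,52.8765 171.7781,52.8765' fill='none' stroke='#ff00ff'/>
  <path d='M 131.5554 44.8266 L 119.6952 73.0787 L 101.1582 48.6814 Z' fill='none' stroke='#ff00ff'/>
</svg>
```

1 u = 1 mm; y_m = 156.3380 − y.

[1] `<path>` quadratic bezier, #ff00ff→score S539 F1597: (34.4086,48.3334) → (100.2625,46.6591) → (178.9230,50.2138) → (270.3900,58.9976)

[2] `<path>` quadratic bezier, #ff00ff→score S539 F1597: (84.2784,52.2986) → (89.3780,63.8966) → (85.6042,90.4866) → (72.9571,132.0687)

[3] `<polygon>` regular polygon, #ff00ff→score S539 F1597: (107.3145,16.2715) → (100.3009,15.9694) → (96.5325,21.8924) → (99.7777,28.1173) → (106.7913,28.4194) → (110.5597,22.4964) → (107.3145,16.2715) (closed)

[4] `<line>` line segment, #ff00ff→score S539 F1597: (126.0309,85.8496) → (291.5957,74.0230)

[5] `<polygon>` rectangle, #ff00ff→score S539 F1597: (171.7781,144.0378) → (197.5046,144.0378) → (197.5046,103.4615) → (171.7781,103.4615) → (171.7781,144.0378) (closed)

[6] `<path>` regular polygon, #ff00ff→score S539 F1597: (131.5554,111.5114) → (119.6952,83.2593) → (101.1582,107.6566) → (131.5554,111.5114) (closed)

G21
G90
G0 X34.4086 Y48.3334
M4 S539
G1 X100.2625 Y46.6591 F1597
G1 X178.9230 Y50.2138
G1 X270.3900 Y58.9976
M5
G0 X84.2784 Y52.2986
M4 S539
G1 X89.3780 Y63.8966 F1597
G1 X85.6042 Y90.4866
G1 X72.9571 Y132.0687
M5
G0 X107.3145 Y16.2715
M4 S539
G1 X100.3009 Y15.9694 F1597
G1 X96.5325 Y21.8924
G1 X99.7777 Y28.1173
G1 X106.7913 Y28.4194
G1 X110.5597 Y22.4964
G1 X107.3145 Y16.2715
M5
G0 X126.0309 Y85.8496
M4 S539
G1 X291.5957 Y74.0230 F1597
M5
G0 X171.7781 Y144.0378
M4 S539
G1 X197.5046 Y144.0378 F1597
G1 X197.5046 Y103.4615
G1 X171.7781 Y103.4615
G1 X171.7781 Y144.0378
M5
G0 X131.5554 Y111.5114
M4 S539
G1 X119.6952 Y83.2593 F1597
G1 X101.1582 Y107.6566
G1 X131.5554 Y111.5114
M5
G0 X0.0000 Y0.0000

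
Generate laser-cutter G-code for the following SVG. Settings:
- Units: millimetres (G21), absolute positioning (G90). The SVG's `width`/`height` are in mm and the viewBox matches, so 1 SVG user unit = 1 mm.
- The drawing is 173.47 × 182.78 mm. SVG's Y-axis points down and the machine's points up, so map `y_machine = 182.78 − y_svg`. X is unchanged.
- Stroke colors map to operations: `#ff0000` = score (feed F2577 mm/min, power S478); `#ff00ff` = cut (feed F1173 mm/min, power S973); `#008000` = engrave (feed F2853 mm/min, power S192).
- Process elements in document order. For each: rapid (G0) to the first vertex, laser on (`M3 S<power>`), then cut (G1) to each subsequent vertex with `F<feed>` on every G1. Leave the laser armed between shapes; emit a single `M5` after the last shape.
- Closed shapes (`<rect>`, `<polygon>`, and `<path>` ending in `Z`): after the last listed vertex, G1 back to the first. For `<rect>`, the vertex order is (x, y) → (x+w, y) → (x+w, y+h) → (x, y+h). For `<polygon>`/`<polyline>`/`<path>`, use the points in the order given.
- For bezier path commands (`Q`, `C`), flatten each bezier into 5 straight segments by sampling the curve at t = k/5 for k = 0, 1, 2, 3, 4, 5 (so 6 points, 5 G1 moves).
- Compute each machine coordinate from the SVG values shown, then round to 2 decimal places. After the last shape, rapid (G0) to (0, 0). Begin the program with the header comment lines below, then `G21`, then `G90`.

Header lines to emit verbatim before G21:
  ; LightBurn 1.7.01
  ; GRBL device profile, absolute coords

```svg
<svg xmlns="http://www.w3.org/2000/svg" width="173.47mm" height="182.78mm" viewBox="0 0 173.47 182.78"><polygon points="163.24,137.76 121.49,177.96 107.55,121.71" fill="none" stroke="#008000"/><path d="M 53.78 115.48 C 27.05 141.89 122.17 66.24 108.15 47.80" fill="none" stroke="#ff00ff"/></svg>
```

viewBox `0 0 173.47 182.78` with mm width/height → 1 unit = 1 mm. Flip: y_m = 182.78 − y_svg.

**Shape 1** — `<polygon>` regular polygon, stroke `#008000` → engrave (S192, F2853). Machine vertices: (163.24,45.02) → (121.49,4.82) → (107.55,61.07) → (163.24,45.02). Closed: final G1 returns to the first vertex.

**Shape 2** — `<path>` cubic bezier, stroke `#ff00ff` → cut (S973, F1173). Control points (SVG): P0=(53.78,115.48), P1=(27.05,141.89), P2=(122.17,66.24), P3=(108.15,47.80); sampled at t=k/5. Machine vertices: (53.78,67.30) → (50.52,62.43) → (65.41,74.40) → (87.37,95.58) → (105.31,118.32) → (108.15,134.98). Open path.

; LightBurn 1.7.01
; GRBL device profile, absolute coords
G21
G90
G0 X163.24 Y45.02
M3 S192
G1 X121.49 Y4.82 F2853
G1 X107.55 Y61.07 F2853
G1 X163.24 Y45.02 F2853
G0 X53.78 Y67.30
M3 S973
G1 X50.52 Y62.43 F1173
G1 X65.41 Y74.40 F1173
G1 X87.37 Y95.58 F1173
G1 X105.31 Y118.32 F1173
G1 X108.15 Y134.98 F1173
M5
G0 X0.00 Y0.00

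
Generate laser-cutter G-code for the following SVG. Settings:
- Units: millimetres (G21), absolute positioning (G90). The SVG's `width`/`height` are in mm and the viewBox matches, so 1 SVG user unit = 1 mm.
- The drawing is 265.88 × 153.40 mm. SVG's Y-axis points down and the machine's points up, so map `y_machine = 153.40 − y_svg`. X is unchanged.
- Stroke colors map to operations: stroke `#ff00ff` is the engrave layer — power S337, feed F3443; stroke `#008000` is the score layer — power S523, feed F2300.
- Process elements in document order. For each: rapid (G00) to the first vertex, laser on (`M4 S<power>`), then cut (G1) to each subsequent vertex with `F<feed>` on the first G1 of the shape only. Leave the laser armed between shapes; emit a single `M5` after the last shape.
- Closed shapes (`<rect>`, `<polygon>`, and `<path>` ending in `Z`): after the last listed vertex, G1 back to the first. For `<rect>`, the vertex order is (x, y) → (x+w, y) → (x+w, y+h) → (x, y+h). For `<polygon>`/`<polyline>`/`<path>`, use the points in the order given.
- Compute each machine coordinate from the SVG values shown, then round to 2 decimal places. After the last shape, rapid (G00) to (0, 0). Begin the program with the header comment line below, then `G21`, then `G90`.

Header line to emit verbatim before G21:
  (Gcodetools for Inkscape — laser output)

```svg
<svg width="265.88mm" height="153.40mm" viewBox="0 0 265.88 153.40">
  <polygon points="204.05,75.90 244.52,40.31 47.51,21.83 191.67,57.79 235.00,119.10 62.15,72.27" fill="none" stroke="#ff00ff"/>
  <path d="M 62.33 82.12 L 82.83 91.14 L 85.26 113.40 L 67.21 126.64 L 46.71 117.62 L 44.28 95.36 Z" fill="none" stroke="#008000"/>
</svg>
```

(Gcodetools for Inkscape — laser output)
G21
G90
G00 X204.05 Y77.50
M4 S337
G1 X244.52 Y113.09 F3443
G1 X47.51 Y131.57
G1 X191.67 Y95.61
G1 X235.00 Y34.30
G1 X62.15 Y81.13
G1 X204.05 Y77.50
G00 X62.33 Y71.28
M4 S523
G1 X82.83 Y62.26 F2300
G1 X85.26 Y40.00
G1 X67.21 Y26.76
G1 X46.71 Y35.78
G1 X44.28 Y58.04
G1 X62.33 Y71.28
M5
G00 X0.00 Y0.00

Since the viewBox matches the mm dimensions, user units are millimetres directly. The only transform is the Y-flip y_m = 153.40 − y_svg.

Shape 1 is a closed polygon drawn with `<polygon>`. Its stroke #ff00ff means engrave at S337, F3443. After flipping Y the toolpath is (204.05,77.50) → (244.52,113.09) → (47.51,131.57) → (191.67,95.61) → (235.00,34.30) → (62.15,81.13) → (204.05,77.50), returning to the start.

Shape 2 is a regular polygon drawn with `<path>`. Its stroke #008000 means score at S523, F2300. After flipping Y the toolpath is (62.33,71.28) → (82.83,62.26) → (85.26,40.00) → (67.21,26.76) → (46.71,35.78) → (44.28,58.04) → (62.33,71.28), returning to the start.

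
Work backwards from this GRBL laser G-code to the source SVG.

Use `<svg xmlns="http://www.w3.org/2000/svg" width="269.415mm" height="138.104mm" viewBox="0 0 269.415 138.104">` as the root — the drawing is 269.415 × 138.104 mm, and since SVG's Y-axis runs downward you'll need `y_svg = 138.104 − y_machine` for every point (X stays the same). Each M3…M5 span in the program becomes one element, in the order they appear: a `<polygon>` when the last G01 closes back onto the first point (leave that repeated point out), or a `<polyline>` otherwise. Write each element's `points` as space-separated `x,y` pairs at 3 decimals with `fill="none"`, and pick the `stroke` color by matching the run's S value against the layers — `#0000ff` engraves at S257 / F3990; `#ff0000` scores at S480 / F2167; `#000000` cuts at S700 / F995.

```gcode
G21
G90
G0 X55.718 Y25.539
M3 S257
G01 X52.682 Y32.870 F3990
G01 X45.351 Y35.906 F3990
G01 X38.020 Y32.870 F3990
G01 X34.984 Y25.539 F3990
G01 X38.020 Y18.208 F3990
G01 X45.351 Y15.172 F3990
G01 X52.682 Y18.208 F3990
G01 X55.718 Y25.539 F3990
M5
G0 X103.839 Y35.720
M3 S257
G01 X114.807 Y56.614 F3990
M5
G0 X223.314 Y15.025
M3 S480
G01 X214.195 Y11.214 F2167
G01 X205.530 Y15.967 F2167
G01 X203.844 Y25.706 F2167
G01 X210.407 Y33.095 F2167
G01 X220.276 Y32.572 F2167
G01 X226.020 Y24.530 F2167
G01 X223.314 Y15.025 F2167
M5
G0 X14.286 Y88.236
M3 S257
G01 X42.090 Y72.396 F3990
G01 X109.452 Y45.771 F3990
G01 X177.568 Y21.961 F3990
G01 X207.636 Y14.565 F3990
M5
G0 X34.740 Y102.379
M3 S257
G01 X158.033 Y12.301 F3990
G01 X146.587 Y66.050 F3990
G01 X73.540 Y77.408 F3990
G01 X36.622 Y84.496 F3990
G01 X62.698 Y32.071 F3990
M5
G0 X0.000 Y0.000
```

Each laser-on run becomes one SVG element. Flip Y back into SVG space with y_svg = 138.104 − y_machine.

Run 1: power S257 maps to stroke `#0000ff` (engrave). The run returns to its start, so emit a `<polygon>` with points (Y-flipped): 55.718,112.565 52.682,105.234 45.351,102.198 38.020,105.234 34.984,112.565 38.020,119.896 45.351,122.932 52.682,119.896.

Run 2: power S257 maps to stroke `#0000ff` (engrave). The run is open, so emit a `<polyline>` with points (Y-flipped): 103.839,102.384 114.807,81.490.

Run 3: S480 ⇒ score layer `#ff0000`. The run returns to its start, so emit a `<polygon>` with points (Y-flipped): 223.314,123.079 214.195,126.890 205.530,122.137 203.844,112.398 210.407,105.009 220.276,105.532 226.020,113.574.

Run 4: the run's S257 means `#0000ff` (engrave). The run is open, so emit a `<polyline>` with points (Y-flipped): 14.286,49.868 42.090,65.708 109.452,92.333 177.568,116.143 207.636,123.539.

Run 5: the run's S257 means `#0000ff` (engrave). The run is open, so emit a `<polyline>` with points (Y-flipped): 34.740,35.725 158.033,125.803 146.587,72.054 73.540,60.696 36.622,53.608 62.698,106.033.

<svg xmlns="http://www.w3.org/2000/svg" width="269.415mm" height="138.104mm" viewBox="0 0 269.415 138.104">
  <polygon points="55.718,112.565 52.682,105.234 45.351,102.198 38.020,105.234 34.984,112.565 38.020,119.896 45.351,122.932 52.682,119.896" fill="none" stroke="#0000ff"/>
  <polyline points="103.839,102.384 114.807,81.490" fill="none" stroke="#0000ff"/>
  <polygon points="223.314,123.079 214.195,126.890 205.530,122.137 203.844,112.398 210.407,105.009 220.276,105.532 226.020,113.574" fill="none" stroke="#ff0000"/>
  <polyline points="14.286,49.868 42.090,65.708 109.452,92.333 177.568,116.143 207.636,123.539" fill="none" stroke="#0000ff"/>
  <polyline points="34.740,35.725 158.033,125.803 146.587,72.054 73.540,60.696 36.622,53.608 62.698,106.033" fill="none" stroke="#0000ff"/>
</svg>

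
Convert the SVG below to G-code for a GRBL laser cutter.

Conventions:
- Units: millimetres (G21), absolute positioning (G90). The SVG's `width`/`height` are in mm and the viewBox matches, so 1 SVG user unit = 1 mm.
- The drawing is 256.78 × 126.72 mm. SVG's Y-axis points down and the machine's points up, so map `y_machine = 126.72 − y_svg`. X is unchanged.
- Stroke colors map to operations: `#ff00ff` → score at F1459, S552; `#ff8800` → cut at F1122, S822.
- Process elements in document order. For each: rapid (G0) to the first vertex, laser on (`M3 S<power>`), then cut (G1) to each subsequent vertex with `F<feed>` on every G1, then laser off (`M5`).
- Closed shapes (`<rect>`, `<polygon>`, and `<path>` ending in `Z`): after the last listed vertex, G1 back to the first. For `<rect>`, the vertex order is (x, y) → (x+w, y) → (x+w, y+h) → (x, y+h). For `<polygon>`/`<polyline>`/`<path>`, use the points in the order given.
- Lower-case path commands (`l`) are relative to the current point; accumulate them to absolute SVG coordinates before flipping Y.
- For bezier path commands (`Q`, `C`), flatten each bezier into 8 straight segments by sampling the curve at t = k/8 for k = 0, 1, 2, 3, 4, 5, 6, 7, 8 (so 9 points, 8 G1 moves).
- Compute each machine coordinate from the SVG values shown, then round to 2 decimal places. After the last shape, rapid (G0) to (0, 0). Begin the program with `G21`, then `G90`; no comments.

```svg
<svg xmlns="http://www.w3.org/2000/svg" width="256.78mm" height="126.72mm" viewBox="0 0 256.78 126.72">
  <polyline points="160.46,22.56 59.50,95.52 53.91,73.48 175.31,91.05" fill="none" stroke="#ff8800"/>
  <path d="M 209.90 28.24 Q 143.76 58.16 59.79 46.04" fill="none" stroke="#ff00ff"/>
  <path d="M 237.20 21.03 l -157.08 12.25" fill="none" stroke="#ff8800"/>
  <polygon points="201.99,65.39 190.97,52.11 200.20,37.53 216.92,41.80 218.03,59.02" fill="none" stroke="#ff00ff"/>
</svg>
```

Since the viewBox matches the mm dimensions, user units are millimetres directly. The only transform is the Y-flip y_m = 126.72 − y_svg.

Shape 1 is a open polyline drawn with `<polyline>`. Its stroke #ff8800 means cut at S822, F1122. After flipping Y the toolpath is (160.46,104.16) → (59.50,31.20) → (53.91,53.24) → (175.31,35.67).

Shape 2 is a quadratic bezier drawn with `<path>`. Its stroke #ff00ff means score at S552, F1459. After flipping Y the toolpath is (209.90,98.48) → (193.09,91.66) → (175.72,86.15) → (157.79,81.95) → (139.30,79.07) → (120.26,77.50) → (100.66,77.25) → (80.50,78.31) → (59.79,80.68).

Shape 3 is a line segment drawn with `<path>`. Its stroke #ff8800 means cut at S822, F1122. After flipping Y the toolpath is (237.20,105.69) → (80.12,93.44).

Shape 4 is a regular polygon drawn with `<polygon>`. Its stroke #ff00ff means score at S552, F1459. After flipping Y the toolpath is (201.99,61.33) → (190.97,74.61) → (200.20,89.19) → (216.92,84.92) → (218.03,67.70) → (201.99,61.33), returning to the start.

G21
G90
G0 X160.46 Y104.16
M3 S822
G1 X59.50 Y31.20 F1122
G1 X53.91 Y53.24 F1122
G1 X175.31 Y35.67 F1122
M5
G0 X209.90 Y98.48
M3 S552
G1 X193.09 Y91.66 F1459
G1 X175.72 Y86.15 F1459
G1 X157.79 Y81.95 F1459
G1 X139.30 Y79.07 F1459
G1 X120.26 Y77.50 F1459
G1 X100.66 Y77.25 F1459
G1 X80.50 Y78.31 F1459
G1 X59.79 Y80.68 F1459
M5
G0 X237.20 Y105.69
M3 S822
G1 X80.12 Y93.44 F1122
M5
G0 X201.99 Y61.33
M3 S552
G1 X190.97 Y74.61 F1459
G1 X200.20 Y89.19 F1459
G1 X216.92 Y84.92 F1459
G1 X218.03 Y67.70 F1459
G1 X201.99 Y61.33 F1459
M5
G0 X0.00 Y0.00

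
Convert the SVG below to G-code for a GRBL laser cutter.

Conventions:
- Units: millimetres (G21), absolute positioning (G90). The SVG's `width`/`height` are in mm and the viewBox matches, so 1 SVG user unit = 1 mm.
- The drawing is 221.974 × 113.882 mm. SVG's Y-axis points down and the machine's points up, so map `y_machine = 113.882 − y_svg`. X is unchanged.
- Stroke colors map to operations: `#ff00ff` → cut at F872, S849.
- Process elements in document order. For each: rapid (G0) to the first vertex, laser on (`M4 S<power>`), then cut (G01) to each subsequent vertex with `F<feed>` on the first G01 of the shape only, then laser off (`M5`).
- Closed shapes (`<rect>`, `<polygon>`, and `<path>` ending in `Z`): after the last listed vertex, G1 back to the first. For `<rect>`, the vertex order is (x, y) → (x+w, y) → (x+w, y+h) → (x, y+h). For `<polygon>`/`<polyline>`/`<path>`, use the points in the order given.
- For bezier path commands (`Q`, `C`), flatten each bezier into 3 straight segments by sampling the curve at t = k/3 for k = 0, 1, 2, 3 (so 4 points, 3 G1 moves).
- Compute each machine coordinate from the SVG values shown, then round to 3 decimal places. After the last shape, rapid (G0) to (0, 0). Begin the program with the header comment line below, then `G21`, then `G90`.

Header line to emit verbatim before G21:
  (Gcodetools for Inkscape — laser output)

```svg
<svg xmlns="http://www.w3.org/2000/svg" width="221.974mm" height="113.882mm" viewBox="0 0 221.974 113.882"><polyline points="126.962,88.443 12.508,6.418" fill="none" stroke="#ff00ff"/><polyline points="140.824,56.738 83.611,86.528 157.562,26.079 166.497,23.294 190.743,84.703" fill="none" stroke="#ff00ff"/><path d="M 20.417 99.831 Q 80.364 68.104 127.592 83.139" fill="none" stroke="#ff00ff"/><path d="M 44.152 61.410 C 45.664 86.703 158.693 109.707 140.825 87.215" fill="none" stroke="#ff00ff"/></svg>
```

(Gcodetools for Inkscape — laser output)
G21
G90
G0 X126.962 Y25.439
M4 S849
G01 X12.508 Y107.464 F872
M5
G0 X140.824 Y57.144
M4 S849
G01 X83.611 Y27.354 F872
G01 X157.562 Y87.803
G01 X166.497 Y90.588
G01 X190.743 Y29.179
M5
G0 X20.417 Y14.051
M4 S849
G01 X58.968 Y30.007 F872
G01 X94.693 Y35.571
G01 X127.592 Y30.743
M5
G0 X44.152 Y52.472
M4 S849
G01 X73.858 Y29.542 F872
G01 X124.039 Y17.740
G01 X140.825 Y26.667
M5
G0 X0.000 Y0.000

viewBox `0 0 221.974 113.882` with mm width/height → 1 unit = 1 mm. Flip: y_m = 113.882 − y_svg.

**Shape 1** — `<polyline>` line segment, stroke `#ff00ff` → cut (S849, F872). Machine vertices: (126.962,25.439) → (12.508,107.464). Open path.

**Shape 2** — `<polyline>` open polyline, stroke `#ff00ff` → cut (S849, F872). Machine vertices: (140.824,57.144) → (83.611,27.354) → (157.562,87.803) → (166.497,90.588) → (190.743,29.179). Open path.

**Shape 3** — `<path>` quadratic bezier, stroke `#ff00ff` → cut (S849, F872). Control points (SVG): P0=(20.417,99.831), P1=(80.364,68.104), P2=(127.592,83.139); sampled at t=k/3. Machine vertices: (20.417,14.051) → (58.968,30.007) → (94.693,35.571) → (127.592,30.743). Open path.

**Shape 4** — `<path>` cubic bezier, stroke `#ff00ff` → cut (S849, F872). Control points (SVG): P0=(44.152,61.410), P1=(45.664,86.703), P2=(158.693,109.707), P3=(140.825,87.215); sampled at t=k/3. Machine vertices: (44.152,52.472) → (73.858,29.542) → (124.039,17.740) → (140.825,26.667). Open path.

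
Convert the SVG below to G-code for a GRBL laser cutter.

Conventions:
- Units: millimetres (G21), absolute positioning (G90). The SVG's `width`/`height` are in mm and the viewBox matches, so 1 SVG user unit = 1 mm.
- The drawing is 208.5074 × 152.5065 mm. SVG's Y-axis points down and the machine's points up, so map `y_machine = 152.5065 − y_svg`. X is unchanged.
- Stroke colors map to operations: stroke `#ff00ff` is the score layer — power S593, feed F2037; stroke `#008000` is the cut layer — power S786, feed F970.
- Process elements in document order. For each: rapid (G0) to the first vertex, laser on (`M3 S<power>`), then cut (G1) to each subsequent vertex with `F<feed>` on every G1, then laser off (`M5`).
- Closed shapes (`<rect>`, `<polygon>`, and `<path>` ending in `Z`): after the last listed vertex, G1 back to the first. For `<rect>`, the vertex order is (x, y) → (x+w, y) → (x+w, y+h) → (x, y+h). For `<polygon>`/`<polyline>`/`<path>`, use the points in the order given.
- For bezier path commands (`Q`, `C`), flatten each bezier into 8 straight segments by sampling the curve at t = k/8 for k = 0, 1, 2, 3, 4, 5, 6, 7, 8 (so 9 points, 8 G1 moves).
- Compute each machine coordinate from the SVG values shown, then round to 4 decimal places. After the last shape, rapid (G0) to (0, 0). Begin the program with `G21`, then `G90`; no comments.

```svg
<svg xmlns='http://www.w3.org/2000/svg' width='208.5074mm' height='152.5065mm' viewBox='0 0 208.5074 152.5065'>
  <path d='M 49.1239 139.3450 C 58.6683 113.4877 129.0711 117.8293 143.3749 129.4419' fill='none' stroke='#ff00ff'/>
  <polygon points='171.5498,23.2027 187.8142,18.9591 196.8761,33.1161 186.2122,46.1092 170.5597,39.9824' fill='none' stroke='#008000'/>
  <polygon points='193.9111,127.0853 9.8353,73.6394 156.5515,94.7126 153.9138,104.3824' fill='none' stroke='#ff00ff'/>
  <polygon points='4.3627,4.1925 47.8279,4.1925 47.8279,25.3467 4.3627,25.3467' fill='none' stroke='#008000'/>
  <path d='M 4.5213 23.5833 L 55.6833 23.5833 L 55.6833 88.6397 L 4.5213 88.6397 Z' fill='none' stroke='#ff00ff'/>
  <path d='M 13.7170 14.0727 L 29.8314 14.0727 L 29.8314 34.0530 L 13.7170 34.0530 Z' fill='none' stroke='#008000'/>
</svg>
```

viewBox `0 0 208.5074 152.5065` with mm width/height → 1 unit = 1 mm. Flip: y_m = 152.5065 − y_svg.

**Shape 1** — `<path>` cubic bezier, stroke `#ff00ff` → score (S593, F2037). Control points (SVG): P0=(49.1239,139.3450), P1=(58.6683,113.4877), P2=(129.0711,117.8293), P3=(143.3749,129.4419); sampled at t=k/8. Machine vertices: (49.1239,13.1615) → (55.3274,21.4872) → (65.8657,27.2504) → (79.3683,30.7199) → (94.4646,32.1643) → (109.7840,31.8522) → (123.9559,30.0525) → (135.6098,27.0337) → (143.3749,23.0646). Open path.

**Shape 2** — `<polygon>` regular polygon, stroke `#008000` → cut (S786, F970). Machine vertices: (171.5498,129.3038) → (187.8142,133.5474) → (196.8761,119.3904) → (186.2122,106.3973) → (170.5597,112.5241) → (171.5498,129.3038). Closed: final G1 returns to the first vertex.

**Shape 3** — `<polygon>` closed polygon, stroke `#ff00ff` → score (S593, F2037). Machine vertices: (193.9111,25.4212) → (9.8353,78.8671) → (156.5515,57.7939) → (153.9138,48.1241) → (193.9111,25.4212). Closed: final G1 returns to the first vertex.

**Shape 4** — `<polygon>` rectangle, stroke `#008000` → cut (S786, F970). Machine vertices: (4.3627,148.3140) → (47.8279,148.3140) → (47.8279,127.1598) → (4.3627,127.1598) → (4.3627,148.3140). Closed: final G1 returns to the first vertex.

**Shape 5** — `<path>` rectangle, stroke `#ff00ff` → score (S593, F2037). Machine vertices: (4.5213,128.9232) → (55.6833,128.9232) → (55.6833,63.8668) → (4.5213,63.8668) → (4.5213,128.9232). Closed: final G1 returns to the first vertex.

**Shape 6** — `<path>` rectangle, stroke `#008000` → cut (S786, F970). Machine vertices: (13.7170,138.4338) → (29.8314,138.4338) → (29.8314,118.4535) → (13.7170,118.4535) → (13.7170,138.4338). Closed: final G1 returns to the first vertex.

G21
G90
G0 X49.1239 Y13.1615
M3 S593
G1 X55.3274 Y21.4872 F2037
G1 X65.8657 Y27.2504 F2037
G1 X79.3683 Y30.7199 F2037
G1 X94.4646 Y32.1643 F2037
G1 X109.7840 Y31.8522 F2037
G1 X123.9559 Y30.0525 F2037
G1 X135.6098 Y27.0337 F2037
G1 X143.3749 Y23.0646 F2037
M5
G0 X171.5498 Y129.3038
M3 S786
G1 X187.8142 Y133.5474 F970
G1 X196.8761 Y119.3904 F970
G1 X186.2122 Y106.3973 F970
G1 X170.5597 Y112.5241 F970
G1 X171.5498 Y129.3038 F970
M5
G0 X193.9111 Y25.4212
M3 S593
G1 X9.8353 Y78.8671 F2037
G1 X156.5515 Y57.7939 F2037
G1 X153.9138 Y48.1241 F2037
G1 X193.9111 Y25.4212 F2037
M5
G0 X4.3627 Y148.3140
M3 S786
G1 X47.8279 Y148.3140 F970
G1 X47.8279 Y127.1598 F970
G1 X4.3627 Y127.1598 F970
G1 X4.3627 Y148.3140 F970
M5
G0 X4.5213 Y128.9232
M3 S593
G1 X55.6833 Y128.9232 F2037
G1 X55.6833 Y63.8668 F2037
G1 X4.5213 Y63.8668 F2037
G1 X4.5213 Y128.9232 F2037
M5
G0 X13.7170 Y138.4338
M3 S786
G1 X29.8314 Y138.4338 F970
G1 X29.8314 Y118.4535 F970
G1 X13.7170 Y118.4535 F970
G1 X13.7170 Y138.4338 F970
M5
G0 X0.0000 Y0.0000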